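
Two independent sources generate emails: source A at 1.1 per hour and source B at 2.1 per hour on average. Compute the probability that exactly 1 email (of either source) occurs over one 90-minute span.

Independent Poisson processes superpose: combined rate λ = 1.1 + 2.1 = 3.2 per hour.
Over the interval, μ = 3.2 × 1.5 = 4.8 (a 90-minute span = 1.5 hours).
P(N = 1) = e^(−4.8) · 4.8^1/1! ≈ 0.0395.

0.0395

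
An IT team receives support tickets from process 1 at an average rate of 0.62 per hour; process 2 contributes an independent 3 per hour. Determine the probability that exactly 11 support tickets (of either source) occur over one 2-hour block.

0.0515

Independent Poisson processes superpose: combined rate λ = 0.62 + 3 = 3.62 per hour.
Over the interval, μ = 3.62 × 2 = 7.24 (a 2-hour block = 2 hours).
P(N = 11) = e^(−7.24) · 7.24^11/11! ≈ 0.0515.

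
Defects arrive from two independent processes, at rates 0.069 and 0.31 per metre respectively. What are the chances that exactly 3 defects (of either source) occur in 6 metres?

0.2017

Independent Poisson processes superpose: combined rate λ = 0.069 + 0.31 = 0.379 per metre.
Over the interval, μ = 0.379 × 6 = 2.274 (6 metres).
P(N = 3) = e^(−2.274) · 2.274^3/3! ≈ 0.2017.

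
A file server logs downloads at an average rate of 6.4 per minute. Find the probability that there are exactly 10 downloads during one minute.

With mean μ = 6.4 per minute,
P(N = 10) = e^(−μ) μ^10/10! = e^(−6.4) · 6.4^10/3628800 ≈ 0.0528.

0.0528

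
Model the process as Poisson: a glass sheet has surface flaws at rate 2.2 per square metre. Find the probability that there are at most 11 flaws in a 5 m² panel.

Over the interval, μ = 2.2 × 5 = 11 (a 5 m² panel = 5 square metres).
P(N ≤ 11) = Σ_{j=0}^{11} e^(−μ) μ^j/j! ≈ 0.5793.

0.5793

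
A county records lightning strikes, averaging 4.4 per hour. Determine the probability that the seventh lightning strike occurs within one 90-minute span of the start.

0.4892

Over the interval, μ = 4.4 × 1.5 = 6.6 (a 90-minute span = 1.5 hours).
The seventh arrival falls in the interval iff at least 7 events occur there: P(S_7 ≤ t) = P(N ≥ 7) = 1 − P(N ≤ 6) ≈ 0.4892.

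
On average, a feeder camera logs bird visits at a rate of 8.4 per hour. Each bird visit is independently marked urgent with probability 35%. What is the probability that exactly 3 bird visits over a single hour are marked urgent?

Thinning: the bird visits that are marked urgent themselves form a Poisson process with rate 0.35 × 8.4 = 2.94 per hour.
So μ = 2.94.
P(N = 3) = e^(−2.94) · 2.94^3/3! ≈ 0.2239.

0.2239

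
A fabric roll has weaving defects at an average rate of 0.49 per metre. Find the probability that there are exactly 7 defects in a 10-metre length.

Over the interval, μ = 0.49 × 10 = 4.9 (a 10-metre length = 10 metres).
P(N = 7) = e^(−μ) μ^7/7! = e^(−4.9) · 4.9^7/5040 ≈ 0.1002.

0.1002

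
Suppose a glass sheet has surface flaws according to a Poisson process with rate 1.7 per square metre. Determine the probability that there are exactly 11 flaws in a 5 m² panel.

Over the interval, μ = 1.7 × 5 = 8.5 (a 5 m² panel = 5 square metres).
P(N = 11) = e^(−μ) μ^11/11! = e^(−8.5) · 8.5^11/39916800 ≈ 0.0853.

0.0853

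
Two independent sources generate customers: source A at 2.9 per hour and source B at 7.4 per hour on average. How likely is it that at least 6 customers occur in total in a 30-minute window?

Independent Poisson processes superpose: combined rate λ = 2.9 + 7.4 = 10.3 per hour.
Over the interval, μ = 10.3 × 0.5 = 5.15 (a 30-minute window = 0.5 hours).
P(N ≥ 6) = 1 − P(N ≤ 5) ≈ 0.4103.

0.4103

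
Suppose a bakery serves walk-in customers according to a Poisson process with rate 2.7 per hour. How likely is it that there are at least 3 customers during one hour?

0.5064

With mean μ = 2.7 per hour,
P(N ≥ 3) = 1 − P(N ≤ 2) = 1 − Σ_{j=0}^{2} e^(−μ) μ^j/j! ≈ 0.5064.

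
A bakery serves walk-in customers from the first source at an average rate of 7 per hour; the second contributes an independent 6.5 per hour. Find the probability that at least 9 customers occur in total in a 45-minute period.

0.6811

Independent Poisson processes superpose: combined rate λ = 7 + 6.5 = 13.5 per hour.
Over the interval, μ = 13.5 × 0.75 = 10.125 (a 45-minute period = 0.75 hours).
P(N ≥ 9) = 1 − P(N ≤ 8) ≈ 0.6811.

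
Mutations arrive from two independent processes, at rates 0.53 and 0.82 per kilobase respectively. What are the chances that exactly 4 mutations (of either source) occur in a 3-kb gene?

Independent Poisson processes superpose: combined rate λ = 0.53 + 0.82 = 1.35 per kilobase.
Over the interval, μ = 1.35 × 3 = 4.05 (a 3-kb gene = 3 kilobases).
P(N = 4) = e^(−4.05) · 4.05^4/4! ≈ 0.1953.

0.1953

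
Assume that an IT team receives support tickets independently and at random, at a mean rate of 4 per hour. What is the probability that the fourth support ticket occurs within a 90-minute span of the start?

Over the interval, μ = 4 × 1.5 = 6 (a 90-minute span = 1.5 hours).
The fourth arrival falls in the interval iff at least 4 events occur there: P(S_4 ≤ t) = P(N ≥ 4) = 1 − P(N ≤ 3) ≈ 0.8488.

0.8488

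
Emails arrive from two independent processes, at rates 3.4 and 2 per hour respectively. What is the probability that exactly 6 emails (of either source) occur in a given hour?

0.1555

Independent Poisson processes superpose: combined rate λ = 3.4 + 2 = 5.4 per hour.
So μ = 5.4.
P(N = 6) = e^(−5.4) · 5.4^6/6! ≈ 0.1555.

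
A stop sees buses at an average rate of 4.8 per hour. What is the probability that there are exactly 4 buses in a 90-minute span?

Over the interval, μ = 4.8 × 1.5 = 7.2 (a 90-minute span = 1.5 hours).
P(N = 4) = e^(−μ) μ^4/4! = e^(−7.2) · 7.2^4/24 ≈ 0.0836.

0.0836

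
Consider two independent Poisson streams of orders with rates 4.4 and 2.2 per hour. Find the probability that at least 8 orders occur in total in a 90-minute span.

Independent Poisson processes superpose: combined rate λ = 4.4 + 2.2 = 6.6 per hour.
Over the interval, μ = 6.6 × 1.5 = 9.9 (a 90-minute span = 1.5 hours).
P(N ≥ 8) = 1 − P(N ≤ 7) ≈ 0.7706.

0.7706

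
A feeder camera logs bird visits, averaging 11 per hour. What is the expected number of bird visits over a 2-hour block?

E[N] = λt = 11 × 2 = 22 (a 2-hour block = 2 hours).

22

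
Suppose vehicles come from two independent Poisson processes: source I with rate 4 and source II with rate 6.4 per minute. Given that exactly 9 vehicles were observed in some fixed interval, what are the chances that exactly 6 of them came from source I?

0.0634

Given the total, each event is independently from source I with probability p = λ_I/(λ_I+λ_II) = 4/10.4 ≈ 0.3846.
So K ~ Binomial(9, 4/10.4): P(K = 6) = C(9,6) · (4/10.4)^6 · (6.4/10.4)^3 ≈ 0.0634.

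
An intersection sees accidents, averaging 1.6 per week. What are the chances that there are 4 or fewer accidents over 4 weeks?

0.2351

Over the interval, μ = 1.6 × 4 = 6.4 (4 weeks).
P(N ≤ 4) = Σ_{j=0}^{4} e^(−μ) μ^j/j! ≈ 0.2351.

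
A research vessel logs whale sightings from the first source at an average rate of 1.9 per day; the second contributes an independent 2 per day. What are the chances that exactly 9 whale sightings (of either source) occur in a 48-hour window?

0.1207

Independent Poisson processes superpose: combined rate λ = 1.9 + 2 = 3.9 per day.
Over the interval, μ = 3.9 × 2 = 7.8 (a 48-hour window = 2 days).
P(N = 9) = e^(−7.8) · 7.8^9/9! ≈ 0.1207.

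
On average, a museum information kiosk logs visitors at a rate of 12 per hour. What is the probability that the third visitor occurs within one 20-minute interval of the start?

0.7619

Over the interval, μ = 12 × 1/3 = 4 (a 20-minute interval = 1/3 hours).
The third arrival falls in the interval iff at least 3 events occur there: P(S_3 ≤ t) = P(N ≥ 3) = 1 − P(N ≤ 2) ≈ 0.7619.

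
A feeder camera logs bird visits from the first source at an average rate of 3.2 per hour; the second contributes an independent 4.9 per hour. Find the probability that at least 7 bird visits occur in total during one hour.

0.6987

Independent Poisson processes superpose: combined rate λ = 3.2 + 4.9 = 8.1 per hour.
So μ = 8.1.
P(N ≥ 7) = 1 − P(N ≤ 6) ≈ 0.6987.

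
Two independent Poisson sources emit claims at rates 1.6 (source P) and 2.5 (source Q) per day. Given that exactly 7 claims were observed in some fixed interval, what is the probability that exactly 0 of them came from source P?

Given the total, each event is independently from source P with probability p = λ_P/(λ_P+λ_Q) = 1.6/4.1 ≈ 0.3902.
So K ~ Binomial(7, 1.6/4.1): P(K = 0) = C(7,0) · (1.6/4.1)^0 · (2.5/4.1)^7 ≈ 0.0313.

0.0313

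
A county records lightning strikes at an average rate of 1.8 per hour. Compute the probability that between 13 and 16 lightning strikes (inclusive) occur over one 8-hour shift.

Over the interval, μ = 1.8 × 8 = 14.4 (an 8-hour shift = 8 hours).
P(13 ≤ N ≤ 16) = Σ_{j=13}^{16} e^(−14.4) · 14.4^j/j! ≈ 0.4001.

0.4001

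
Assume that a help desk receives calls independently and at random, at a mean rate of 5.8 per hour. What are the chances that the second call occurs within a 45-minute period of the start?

Over the interval, μ = 5.8 × 0.75 = 4.35 (a 45-minute period = 0.75 hours).
The second arrival falls in the interval iff at least 2 events occur there: P(S_2 ≤ t) = P(N ≥ 2) = 1 − P(N ≤ 1) ≈ 0.9309.

0.9309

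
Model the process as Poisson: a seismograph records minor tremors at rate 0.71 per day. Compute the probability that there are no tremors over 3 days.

0.1188

Over the interval, μ = 0.71 × 3 = 2.13 (3 days).
P(N = 0) = e^(−μ) μ^0/0! = e^(−2.13) · 2.13^0/1 ≈ 0.1188.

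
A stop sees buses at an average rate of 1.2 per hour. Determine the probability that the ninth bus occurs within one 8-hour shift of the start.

Over the interval, μ = 1.2 × 8 = 9.6 (an 8-hour shift = 8 hours).
The ninth arrival falls in the interval iff at least 9 events occur there: P(S_9 ≤ t) = P(N ≥ 9) = 1 − P(N ≤ 8) ≈ 0.6204.

0.6204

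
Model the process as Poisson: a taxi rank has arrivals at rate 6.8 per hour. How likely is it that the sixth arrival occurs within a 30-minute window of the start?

Over the interval, μ = 6.8 × 0.5 = 3.4 (a 30-minute window = 0.5 hours).
The sixth arrival falls in the interval iff at least 6 events occur there: P(S_6 ≤ t) = P(N ≥ 6) = 1 − P(N ≤ 5) ≈ 0.1295.

0.1295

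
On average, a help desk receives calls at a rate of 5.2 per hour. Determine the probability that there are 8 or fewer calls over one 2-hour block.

Over the interval, μ = 5.2 × 2 = 10.4 (a 2-hour block = 2 hours).
P(N ≤ 8) = Σ_{j=0}^{8} e^(−μ) μ^j/j! ≈ 0.2896.

0.2896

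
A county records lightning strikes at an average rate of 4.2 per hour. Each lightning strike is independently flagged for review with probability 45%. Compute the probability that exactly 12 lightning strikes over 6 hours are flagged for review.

0.1122

Thinning: the lightning strikes that are flagged for review themselves form a Poisson process with rate 0.45 × 4.2 = 1.89 per hour.
Over the interval, μ = 1.89 × 6 = 11.34 (6 hours).
P(N = 12) = e^(−11.34) · 11.34^12/12! ≈ 0.1122.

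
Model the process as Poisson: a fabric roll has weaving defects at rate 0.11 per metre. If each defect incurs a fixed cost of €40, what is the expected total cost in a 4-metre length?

E[N] = 0.11 × 4 = 0.44 (a 4-metre length = 4 metres); E[cost] = 0.44 × €40 = €17.6.

€17.6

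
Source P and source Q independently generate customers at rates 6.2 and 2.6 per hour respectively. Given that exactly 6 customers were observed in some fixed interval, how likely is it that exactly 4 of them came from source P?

0.3226

Given the total, each event is independently from source P with probability p = λ_P/(λ_P+λ_Q) = 6.2/8.8 ≈ 0.7045.
So K ~ Binomial(6, 6.2/8.8): P(K = 4) = C(6,4) · (6.2/8.8)^4 · (2.6/8.8)^2 ≈ 0.3226.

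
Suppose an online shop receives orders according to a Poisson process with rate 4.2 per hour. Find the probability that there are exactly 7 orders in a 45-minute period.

Over the interval, μ = 4.2 × 0.75 = 3.15 (a 45-minute period = 0.75 hours).
P(N = 7) = e^(−μ) μ^7/7! = e^(−3.15) · 3.15^7/5040 ≈ 0.0262.

0.0262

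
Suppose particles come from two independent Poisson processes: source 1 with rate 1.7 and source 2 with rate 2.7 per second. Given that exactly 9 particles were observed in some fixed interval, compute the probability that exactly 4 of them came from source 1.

Given the total, each event is independently from source 1 with probability p = λ_1/(λ_1+λ_2) = 1.7/4.4 ≈ 0.3864.
So K ~ Binomial(9, 1.7/4.4): P(K = 4) = C(9,4) · (1.7/4.4)^4 · (2.7/4.4)^5 ≈ 0.2443.

0.2443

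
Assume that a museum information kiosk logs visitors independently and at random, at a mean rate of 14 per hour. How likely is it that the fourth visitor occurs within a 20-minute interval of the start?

0.6850

Over the interval, μ = 14 × 1/3 ≈ 4.66667 (a 20-minute interval = 1/3 hours).
The fourth arrival falls in the interval iff at least 4 events occur there: P(S_4 ≤ t) = P(N ≥ 4) = 1 − P(N ≤ 3) ≈ 0.6850.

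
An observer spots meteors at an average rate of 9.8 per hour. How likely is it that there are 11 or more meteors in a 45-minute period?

0.1252

Over the interval, μ = 9.8 × 0.75 = 7.35 (a 45-minute period = 0.75 hours).
P(N ≥ 11) = 1 − P(N ≤ 10) = 1 − Σ_{j=0}^{10} e^(−μ) μ^j/j! ≈ 0.1252.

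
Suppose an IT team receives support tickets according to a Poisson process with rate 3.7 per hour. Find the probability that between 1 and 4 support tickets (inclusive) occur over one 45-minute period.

Over the interval, μ = 3.7 × 0.75 = 2.775 (a 45-minute period = 0.75 hours).
P(1 ≤ N ≤ 4) = Σ_{j=1}^{4} e^(−2.775) · 2.775^j/j! ≈ 0.7892.

0.7892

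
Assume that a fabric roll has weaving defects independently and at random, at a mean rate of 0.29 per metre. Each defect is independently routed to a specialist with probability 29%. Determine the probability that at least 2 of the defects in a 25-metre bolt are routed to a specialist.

0.6210

Thinning: the defects that are routed to a specialist themselves form a Poisson process with rate 0.29 × 0.29 = 0.0841 per metre.
Over the interval, μ = 0.0841 × 25 = 2.1025 (a 25-metre bolt = 25 metres).
P(N ≥ 2) = 1 − P(N ≤ 1) ≈ 0.6210.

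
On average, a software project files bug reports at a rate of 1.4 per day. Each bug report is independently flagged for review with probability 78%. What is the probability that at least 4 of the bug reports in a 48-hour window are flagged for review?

0.1775

Thinning: the bug reports that are flagged for review themselves form a Poisson process with rate 0.78 × 1.4 = 1.092 per day.
Over the interval, μ = 1.092 × 2 = 2.184 (a 48-hour window = 2 days).
P(N ≥ 4) = 1 − P(N ≤ 3) ≈ 0.1775.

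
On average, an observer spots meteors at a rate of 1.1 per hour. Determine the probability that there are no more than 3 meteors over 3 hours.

Over the interval, μ = 1.1 × 3 = 3.3 (3 hours).
P(N ≤ 3) = Σ_{j=0}^{3} e^(−μ) μ^j/j! ≈ 0.5803.

0.5803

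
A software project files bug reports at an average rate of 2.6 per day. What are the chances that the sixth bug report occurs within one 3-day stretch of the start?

0.7897

Over the interval, μ = 2.6 × 3 = 7.8 (a 3-day stretch = 3 days).
The sixth arrival falls in the interval iff at least 6 events occur there: P(S_6 ≤ t) = P(N ≥ 6) = 1 − P(N ≤ 5) ≈ 0.7897.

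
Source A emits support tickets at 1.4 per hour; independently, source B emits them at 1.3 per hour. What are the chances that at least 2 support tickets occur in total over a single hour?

0.7513

Independent Poisson processes superpose: combined rate λ = 1.4 + 1.3 = 2.7 per hour.
So μ = 2.7.
P(N ≥ 2) = 1 − P(N ≤ 1) ≈ 0.7513.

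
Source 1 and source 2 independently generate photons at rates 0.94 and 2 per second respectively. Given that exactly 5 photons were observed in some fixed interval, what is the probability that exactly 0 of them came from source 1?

Given the total, each event is independently from source 1 with probability p = λ_1/(λ_1+λ_2) = 0.94/2.94 ≈ 0.3197.
So K ~ Binomial(5, 0.94/2.94): P(K = 0) = C(5,0) · (0.94/2.94)^0 · (2/2.94)^5 ≈ 0.1457.

0.1457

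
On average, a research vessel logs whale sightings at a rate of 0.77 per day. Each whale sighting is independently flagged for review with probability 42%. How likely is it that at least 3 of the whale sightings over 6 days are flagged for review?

Thinning: the whale sightings that are flagged for review themselves form a Poisson process with rate 0.42 × 0.77 = 0.3234 per day.
Over the interval, μ = 0.3234 × 6 = 1.9404 (6 days).
P(N ≥ 3) = 1 − P(N ≤ 2) ≈ 0.3072.

0.3072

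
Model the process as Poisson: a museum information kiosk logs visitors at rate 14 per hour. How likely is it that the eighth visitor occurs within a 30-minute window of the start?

Over the interval, μ = 14 × 0.5 = 7 (a 30-minute window = 0.5 hours).
The eighth arrival falls in the interval iff at least 8 events occur there: P(S_8 ≤ t) = P(N ≥ 8) = 1 − P(N ≤ 7) ≈ 0.4013.

0.4013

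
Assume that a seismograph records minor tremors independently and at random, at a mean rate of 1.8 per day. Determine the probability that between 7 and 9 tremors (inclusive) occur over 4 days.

0.3893

Over the interval, μ = 1.8 × 4 = 7.2 (4 days).
P(7 ≤ N ≤ 9) = Σ_{j=7}^{9} e^(−7.2) · 7.2^j/j! ≈ 0.3893.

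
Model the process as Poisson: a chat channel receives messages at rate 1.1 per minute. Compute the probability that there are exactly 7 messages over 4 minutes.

Over the interval, μ = 1.1 × 4 = 4.4 (4 minutes).
P(N = 7) = e^(−μ) μ^7/7! = e^(−4.4) · 4.4^7/5040 ≈ 0.0778.

0.0778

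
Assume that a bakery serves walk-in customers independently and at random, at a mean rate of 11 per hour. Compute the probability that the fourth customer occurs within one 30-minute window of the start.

0.7983

Over the interval, μ = 11 × 0.5 = 5.5 (a 30-minute window = 0.5 hours).
The fourth arrival falls in the interval iff at least 4 events occur there: P(S_4 ≤ t) = P(N ≥ 4) = 1 − P(N ≤ 3) ≈ 0.7983.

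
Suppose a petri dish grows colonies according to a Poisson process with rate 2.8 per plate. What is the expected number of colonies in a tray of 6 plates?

E[N] = λt = 2.8 × 6 = 16.8 (a tray of 6 plates = 6 plates).

16.8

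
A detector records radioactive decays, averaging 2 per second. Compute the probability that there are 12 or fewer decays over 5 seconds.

0.7916

Over the interval, μ = 2 × 5 = 10 (5 seconds).
P(N ≤ 12) = Σ_{j=0}^{12} e^(−μ) μ^j/j! ≈ 0.7916.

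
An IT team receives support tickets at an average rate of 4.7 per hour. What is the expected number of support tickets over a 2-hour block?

9.4

E[N] = λt = 4.7 × 2 = 9.4 (a 2-hour block = 2 hours).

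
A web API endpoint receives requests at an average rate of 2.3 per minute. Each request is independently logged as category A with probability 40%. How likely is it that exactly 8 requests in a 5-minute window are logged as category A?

Thinning: the requests that are logged as category A themselves form a Poisson process with rate 0.4 × 2.3 = 0.92 per minute.
Over the interval, μ = 0.92 × 5 = 4.6 (a 5-minute window = 5 minutes).
P(N = 8) = e^(−4.6) · 4.6^8/8! ≈ 0.0500.

0.0500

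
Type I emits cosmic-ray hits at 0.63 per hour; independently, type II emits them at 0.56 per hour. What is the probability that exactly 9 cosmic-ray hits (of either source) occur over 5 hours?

Independent Poisson processes superpose: combined rate λ = 0.63 + 0.56 = 1.19 per hour.
Over the interval, μ = 1.19 × 5 = 5.95 (5 hours).
P(N = 9) = e^(−5.95) · 5.95^9/9! ≈ 0.0671.

0.0671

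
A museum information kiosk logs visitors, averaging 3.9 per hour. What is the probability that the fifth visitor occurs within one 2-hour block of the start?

0.8883

Over the interval, μ = 3.9 × 2 = 7.8 (a 2-hour block = 2 hours).
The fifth arrival falls in the interval iff at least 5 events occur there: P(S_5 ≤ t) = P(N ≥ 5) = 1 − P(N ≤ 4) ≈ 0.8883.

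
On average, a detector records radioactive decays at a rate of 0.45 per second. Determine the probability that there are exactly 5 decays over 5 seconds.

0.0506

Over the interval, μ = 0.45 × 5 = 2.25 (5 seconds).
P(N = 5) = e^(−μ) μ^5/5! = e^(−2.25) · 2.25^5/120 ≈ 0.0506.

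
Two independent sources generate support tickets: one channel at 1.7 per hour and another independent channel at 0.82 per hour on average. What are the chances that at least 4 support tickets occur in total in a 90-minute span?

Independent Poisson processes superpose: combined rate λ = 1.7 + 0.82 = 2.52 per hour.
Over the interval, μ = 2.52 × 1.5 = 3.78 (a 90-minute span = 1.5 hours).
P(N ≥ 4) = 1 − P(N ≤ 3) ≈ 0.5224.

0.5224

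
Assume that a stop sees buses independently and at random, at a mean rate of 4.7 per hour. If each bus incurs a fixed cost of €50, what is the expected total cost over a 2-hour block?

€470

E[N] = 4.7 × 2 = 9.4 (a 2-hour block = 2 hours); E[cost] = 9.4 × €50 = €470.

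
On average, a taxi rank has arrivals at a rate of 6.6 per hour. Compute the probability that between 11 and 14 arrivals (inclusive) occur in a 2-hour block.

0.4197

Over the interval, μ = 6.6 × 2 = 13.2 (a 2-hour block = 2 hours).
P(11 ≤ N ≤ 14) = Σ_{j=11}^{14} e^(−13.2) · 13.2^j/j! ≈ 0.4197.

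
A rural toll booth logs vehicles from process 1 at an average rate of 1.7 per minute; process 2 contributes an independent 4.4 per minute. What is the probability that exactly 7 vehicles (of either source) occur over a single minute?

0.1399

Independent Poisson processes superpose: combined rate λ = 1.7 + 4.4 = 6.1 per minute.
So μ = 6.1.
P(N = 7) = e^(−6.1) · 6.1^7/7! ≈ 0.1399.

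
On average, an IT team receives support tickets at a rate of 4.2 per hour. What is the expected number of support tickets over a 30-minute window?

E[N] = λt = 4.2 × 0.5 = 2.1 (a 30-minute window = 0.5 hours).

2.1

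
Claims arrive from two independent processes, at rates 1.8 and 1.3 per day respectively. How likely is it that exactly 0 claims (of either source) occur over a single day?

0.0450

Independent Poisson processes superpose: combined rate λ = 1.8 + 1.3 = 3.1 per day.
So μ = 3.1.
P(N = 0) = e^(−3.1) · 3.1^0/0! ≈ 0.0450.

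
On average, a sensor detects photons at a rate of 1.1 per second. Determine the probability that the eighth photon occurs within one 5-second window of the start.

Over the interval, μ = 1.1 × 5 = 5.5 (a 5-second window = 5 seconds).
The eighth arrival falls in the interval iff at least 8 events occur there: P(S_8 ≤ t) = P(N ≥ 8) = 1 − P(N ≤ 7) ≈ 0.1905.

0.1905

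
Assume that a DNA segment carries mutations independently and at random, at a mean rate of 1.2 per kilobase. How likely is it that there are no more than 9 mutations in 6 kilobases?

0.8096

Over the interval, μ = 1.2 × 6 = 7.2 (6 kilobases).
P(N ≤ 9) = Σ_{j=0}^{9} e^(−μ) μ^j/j! ≈ 0.8096.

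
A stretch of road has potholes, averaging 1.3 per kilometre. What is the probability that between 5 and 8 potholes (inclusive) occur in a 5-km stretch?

Over the interval, μ = 1.3 × 5 = 6.5 (a 5-km stretch = 5 kilometres).
P(5 ≤ N ≤ 8) = Σ_{j=5}^{8} e^(−6.5) · 6.5^j/j! ≈ 0.5679.

0.5679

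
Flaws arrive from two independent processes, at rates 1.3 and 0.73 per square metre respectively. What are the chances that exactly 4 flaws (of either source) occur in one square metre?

Independent Poisson processes superpose: combined rate λ = 1.3 + 0.73 = 2.03 per square metre.
So μ = 2.03.
P(N = 4) = e^(−2.03) · 2.03^4/4! ≈ 0.0929.

0.0929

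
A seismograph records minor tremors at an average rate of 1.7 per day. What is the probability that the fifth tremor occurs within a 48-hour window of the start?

0.2558

Over the interval, μ = 1.7 × 2 = 3.4 (a 48-hour window = 2 days).
The fifth arrival falls in the interval iff at least 5 events occur there: P(S_5 ≤ t) = P(N ≥ 5) = 1 − P(N ≤ 4) ≈ 0.2558.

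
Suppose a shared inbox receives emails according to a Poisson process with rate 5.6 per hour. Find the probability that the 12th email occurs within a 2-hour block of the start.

0.4446

Over the interval, μ = 5.6 × 2 = 11.2 (a 2-hour block = 2 hours).
The 12th arrival falls in the interval iff at least 12 events occur there: P(S_12 ≤ t) = P(N ≥ 12) = 1 − P(N ≤ 11) ≈ 0.4446.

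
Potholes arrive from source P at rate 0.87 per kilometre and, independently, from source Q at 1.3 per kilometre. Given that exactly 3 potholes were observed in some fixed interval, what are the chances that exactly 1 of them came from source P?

0.4317

Given the total, each event is independently from source P with probability p = λ_P/(λ_P+λ_Q) = 0.87/2.17 ≈ 0.4009.
So K ~ Binomial(3, 0.87/2.17): P(K = 1) = C(3,1) · (0.87/2.17)^1 · (1.3/2.17)^2 ≈ 0.4317.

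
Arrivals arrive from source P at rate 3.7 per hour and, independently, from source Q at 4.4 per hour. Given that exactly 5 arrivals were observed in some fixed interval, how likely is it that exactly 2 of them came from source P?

0.3345

Given the total, each event is independently from source P with probability p = λ_P/(λ_P+λ_Q) = 3.7/8.1 ≈ 0.4568.
So K ~ Binomial(5, 3.7/8.1): P(K = 2) = C(5,2) · (3.7/8.1)^2 · (4.4/8.1)^3 ≈ 0.3345.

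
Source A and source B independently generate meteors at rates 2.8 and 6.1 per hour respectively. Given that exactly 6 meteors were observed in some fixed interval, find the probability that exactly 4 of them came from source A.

Given the total, each event is independently from source A with probability p = λ_A/(λ_A+λ_B) = 2.8/8.9 ≈ 0.3146.
So K ~ Binomial(6, 2.8/8.9): P(K = 4) = C(6,4) · (2.8/8.9)^4 · (6.1/8.9)^2 ≈ 0.0690.

0.0690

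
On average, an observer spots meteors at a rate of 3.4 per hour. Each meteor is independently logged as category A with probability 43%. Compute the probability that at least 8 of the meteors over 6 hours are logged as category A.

0.6487

Thinning: the meteors that are logged as category A themselves form a Poisson process with rate 0.43 × 3.4 = 1.462 per hour.
Over the interval, μ = 1.462 × 6 = 8.772 (6 hours).
P(N ≥ 8) = 1 − P(N ≤ 7) ≈ 0.6487.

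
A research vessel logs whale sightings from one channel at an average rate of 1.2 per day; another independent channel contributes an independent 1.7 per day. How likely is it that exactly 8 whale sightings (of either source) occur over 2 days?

Independent Poisson processes superpose: combined rate λ = 1.2 + 1.7 = 2.9 per day.
Over the interval, μ = 2.9 × 2 = 5.8 (2 days).
P(N = 8) = e^(−5.8) · 5.8^8/8! ≈ 0.0962.

0.0962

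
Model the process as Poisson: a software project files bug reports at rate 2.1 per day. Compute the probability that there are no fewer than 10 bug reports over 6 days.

Over the interval, μ = 2.1 × 6 = 12.6 (6 days).
P(N ≥ 10) = 1 − P(N ≤ 9) = 1 − Σ_{j=0}^{9} e^(−μ) μ^j/j! ≈ 0.8061.

0.8061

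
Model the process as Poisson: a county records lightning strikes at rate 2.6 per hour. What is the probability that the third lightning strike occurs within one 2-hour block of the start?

Over the interval, μ = 2.6 × 2 = 5.2 (a 2-hour block = 2 hours).
The third arrival falls in the interval iff at least 3 events occur there: P(S_3 ≤ t) = P(N ≥ 3) = 1 − P(N ≤ 2) ≈ 0.8912.

0.8912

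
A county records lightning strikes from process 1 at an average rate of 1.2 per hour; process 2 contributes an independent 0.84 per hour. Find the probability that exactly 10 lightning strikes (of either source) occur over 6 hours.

Independent Poisson processes superpose: combined rate λ = 1.2 + 0.84 = 2.04 per hour.
Over the interval, μ = 2.04 × 6 = 12.24 (6 hours).
P(N = 10) = e^(−12.24) · 12.24^10/10! ≈ 0.1005.

0.1005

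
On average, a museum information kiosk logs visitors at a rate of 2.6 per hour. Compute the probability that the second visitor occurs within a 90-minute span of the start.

0.9008

Over the interval, μ = 2.6 × 1.5 = 3.9 (a 90-minute span = 1.5 hours).
The second arrival falls in the interval iff at least 2 events occur there: P(S_2 ≤ t) = P(N ≥ 2) = 1 − P(N ≤ 1) ≈ 0.9008.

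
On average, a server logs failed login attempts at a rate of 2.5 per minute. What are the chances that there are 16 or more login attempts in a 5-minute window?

Over the interval, μ = 2.5 × 5 = 12.5 (a 5-minute window = 5 minutes).
P(N ≥ 16) = 1 − P(N ≤ 15) = 1 − Σ_{j=0}^{15} e^(−μ) μ^j/j! ≈ 0.1940.

0.1940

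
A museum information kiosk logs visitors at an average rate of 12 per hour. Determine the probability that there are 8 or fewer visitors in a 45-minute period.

0.4557

Over the interval, μ = 12 × 0.75 = 9 (a 45-minute period = 0.75 hours).
P(N ≤ 8) = Σ_{j=0}^{8} e^(−μ) μ^j/j! ≈ 0.4557.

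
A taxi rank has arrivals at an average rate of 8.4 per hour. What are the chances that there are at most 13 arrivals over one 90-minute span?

Over the interval, μ = 8.4 × 1.5 = 12.6 (a 90-minute span = 1.5 hours).
P(N ≤ 13) = Σ_{j=0}^{13} e^(−μ) μ^j/j! ≈ 0.6169.

0.6169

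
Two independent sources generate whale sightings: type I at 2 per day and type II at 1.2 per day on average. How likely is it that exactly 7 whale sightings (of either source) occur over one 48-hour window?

0.1450

Independent Poisson processes superpose: combined rate λ = 2 + 1.2 = 3.2 per day.
Over the interval, μ = 3.2 × 2 = 6.4 (a 48-hour window = 2 days).
P(N = 7) = e^(−6.4) · 6.4^7/7! ≈ 0.1450.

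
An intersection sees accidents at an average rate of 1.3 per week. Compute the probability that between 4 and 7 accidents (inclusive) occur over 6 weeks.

0.4327

Over the interval, μ = 1.3 × 6 = 7.8 (6 weeks).
P(4 ≤ N ≤ 7) = Σ_{j=4}^{7} e^(−7.8) · 7.8^j/j! ≈ 0.4327.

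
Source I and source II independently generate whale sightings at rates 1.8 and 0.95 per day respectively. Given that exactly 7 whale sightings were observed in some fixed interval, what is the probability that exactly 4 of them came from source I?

0.2649

Given the total, each event is independently from source I with probability p = λ_I/(λ_I+λ_II) = 1.8/2.75 ≈ 0.6545.
So K ~ Binomial(7, 1.8/2.75): P(K = 4) = C(7,4) · (1.8/2.75)^4 · (0.95/2.75)^3 ≈ 0.2649.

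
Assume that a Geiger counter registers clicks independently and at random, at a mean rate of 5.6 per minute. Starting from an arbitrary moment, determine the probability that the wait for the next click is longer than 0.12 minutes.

The wait for the next event is exponential with rate λ = 5.6 per minute.
P(T > 0.12) = e^(−λt) = e^(−5.6 × 0.12) = e^(−0.672) ≈ 0.5107.

0.5107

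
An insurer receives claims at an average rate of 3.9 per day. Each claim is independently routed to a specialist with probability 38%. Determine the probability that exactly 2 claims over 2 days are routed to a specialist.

0.2267

Thinning: the claims that are routed to a specialist themselves form a Poisson process with rate 0.38 × 3.9 = 1.482 per day.
Over the interval, μ = 1.482 × 2 = 2.964 (2 days).
P(N = 2) = e^(−2.964) · 2.964^2/2! ≈ 0.2267.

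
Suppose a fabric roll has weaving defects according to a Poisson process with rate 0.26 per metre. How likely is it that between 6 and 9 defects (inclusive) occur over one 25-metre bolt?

Over the interval, μ = 0.26 × 25 = 6.5 (a 25-metre bolt = 25 metres).
P(6 ≤ N ≤ 9) = Σ_{j=6}^{9} e^(−6.5) · 6.5^j/j! ≈ 0.5083.

0.5083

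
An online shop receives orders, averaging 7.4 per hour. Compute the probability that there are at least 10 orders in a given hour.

0.2123

With mean μ = 7.4 per hour,
P(N ≥ 10) = 1 − P(N ≤ 9) = 1 − Σ_{j=0}^{9} e^(−μ) μ^j/j! ≈ 0.2123.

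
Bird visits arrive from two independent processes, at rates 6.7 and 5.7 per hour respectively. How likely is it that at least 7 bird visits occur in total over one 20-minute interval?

Independent Poisson processes superpose: combined rate λ = 6.7 + 5.7 = 12.4 per hour.
Over the interval, μ = 12.4 × 1/3 ≈ 4.13333 (a 20-minute interval = 1/3 hours).
P(N ≥ 7) = 1 − P(N ≤ 6) ≈ 0.1250.

0.1250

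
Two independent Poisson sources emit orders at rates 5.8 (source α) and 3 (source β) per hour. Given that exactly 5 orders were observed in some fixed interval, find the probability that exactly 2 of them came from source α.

0.1721

Given the total, each event is independently from source α with probability p = λ_α/(λ_α+λ_β) = 5.8/8.8 ≈ 0.6591.
So K ~ Binomial(5, 5.8/8.8): P(K = 2) = C(5,2) · (5.8/8.8)^2 · (3/8.8)^3 ≈ 0.1721.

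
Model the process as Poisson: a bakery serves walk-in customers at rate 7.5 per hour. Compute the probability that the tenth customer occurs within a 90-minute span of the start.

0.6860

Over the interval, μ = 7.5 × 1.5 = 11.25 (a 90-minute span = 1.5 hours).
The tenth arrival falls in the interval iff at least 10 events occur there: P(S_10 ≤ t) = P(N ≥ 10) = 1 − P(N ≤ 9) ≈ 0.6860.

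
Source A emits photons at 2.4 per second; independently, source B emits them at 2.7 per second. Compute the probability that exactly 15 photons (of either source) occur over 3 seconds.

0.1021

Independent Poisson processes superpose: combined rate λ = 2.4 + 2.7 = 5.1 per second.
Over the interval, μ = 5.1 × 3 = 15.3 (3 seconds).
P(N = 15) = e^(−15.3) · 15.3^15/15! ≈ 0.1021.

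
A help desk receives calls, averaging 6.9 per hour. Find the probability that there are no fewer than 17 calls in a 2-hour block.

0.2270

Over the interval, μ = 6.9 × 2 = 13.8 (a 2-hour block = 2 hours).
P(N ≥ 17) = 1 − P(N ≤ 16) = 1 − Σ_{j=0}^{16} e^(−μ) μ^j/j! ≈ 0.2270.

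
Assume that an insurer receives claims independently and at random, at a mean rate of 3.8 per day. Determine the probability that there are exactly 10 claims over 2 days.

0.0887

Over the interval, μ = 3.8 × 2 = 7.6 (2 days).
P(N = 10) = e^(−μ) μ^10/10! = e^(−7.6) · 7.6^10/3628800 ≈ 0.0887.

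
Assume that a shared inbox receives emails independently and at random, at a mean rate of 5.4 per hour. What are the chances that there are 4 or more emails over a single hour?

0.7867

With mean μ = 5.4 per hour,
P(N ≥ 4) = 1 − P(N ≤ 3) = 1 − Σ_{j=0}^{3} e^(−μ) μ^j/j! ≈ 0.7867.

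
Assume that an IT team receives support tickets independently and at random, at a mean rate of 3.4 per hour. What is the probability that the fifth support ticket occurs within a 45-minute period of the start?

Over the interval, μ = 3.4 × 0.75 = 2.55 (a 45-minute period = 0.75 hours).
The fifth arrival falls in the interval iff at least 5 events occur there: P(S_5 ≤ t) = P(N ≥ 5) = 1 − P(N ≤ 4) ≈ 0.1156.

0.1156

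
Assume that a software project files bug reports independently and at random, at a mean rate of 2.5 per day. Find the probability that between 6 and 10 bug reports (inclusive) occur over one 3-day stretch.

0.6208

Over the interval, μ = 2.5 × 3 = 7.5 (a 3-day stretch = 3 days).
P(6 ≤ N ≤ 10) = Σ_{j=6}^{10} e^(−7.5) · 7.5^j/j! ≈ 0.6208.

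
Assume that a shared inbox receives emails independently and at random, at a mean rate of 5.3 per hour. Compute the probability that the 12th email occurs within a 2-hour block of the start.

Over the interval, μ = 5.3 × 2 = 10.6 (a 2-hour block = 2 hours).
The 12th arrival falls in the interval iff at least 12 events occur there: P(S_12 ≤ t) = P(N ≥ 12) = 1 − P(N ≤ 11) ≈ 0.3731.

0.3731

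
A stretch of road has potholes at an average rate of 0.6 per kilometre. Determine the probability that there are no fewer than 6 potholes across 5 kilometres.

Over the interval, μ = 0.6 × 5 = 3 (5 kilometres).
P(N ≥ 6) = 1 − P(N ≤ 5) = 1 − Σ_{j=0}^{5} e^(−μ) μ^j/j! ≈ 0.0839.

0.0839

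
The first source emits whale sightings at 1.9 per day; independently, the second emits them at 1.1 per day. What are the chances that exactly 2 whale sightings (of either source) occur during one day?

Independent Poisson processes superpose: combined rate λ = 1.9 + 1.1 = 3 per day.
So μ = 3.
P(N = 2) = e^(−3) · 3^2/2! ≈ 0.2240.

0.2240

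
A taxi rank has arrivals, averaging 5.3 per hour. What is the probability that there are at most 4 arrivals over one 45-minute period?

0.6337

Over the interval, μ = 5.3 × 0.75 = 3.975 (a 45-minute period = 0.75 hours).
P(N ≤ 4) = Σ_{j=0}^{4} e^(−μ) μ^j/j! ≈ 0.6337.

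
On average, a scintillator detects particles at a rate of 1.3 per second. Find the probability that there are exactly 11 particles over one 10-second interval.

Over the interval, μ = 1.3 × 10 = 13 (a 10-second interval = 10 seconds).
P(N = 11) = e^(−μ) μ^11/11! = e^(−13) · 13^11/39916800 ≈ 0.1015.

0.1015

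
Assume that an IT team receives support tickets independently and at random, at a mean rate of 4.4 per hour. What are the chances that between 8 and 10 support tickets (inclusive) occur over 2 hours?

Over the interval, μ = 4.4 × 2 = 8.8 (2 hours).
P(8 ≤ N ≤ 10) = Σ_{j=8}^{10} e^(−8.8) · 8.8^j/j! ≈ 0.3816.

0.3816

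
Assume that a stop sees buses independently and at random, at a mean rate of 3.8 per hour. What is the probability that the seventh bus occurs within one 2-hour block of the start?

Over the interval, μ = 3.8 × 2 = 7.6 (a 2-hour block = 2 hours).
The seventh arrival falls in the interval iff at least 7 events occur there: P(S_7 ≤ t) = P(N ≥ 7) = 1 − P(N ≤ 6) ≈ 0.6354.

0.6354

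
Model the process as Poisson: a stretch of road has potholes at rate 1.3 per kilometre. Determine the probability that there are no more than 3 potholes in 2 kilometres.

0.7360

Over the interval, μ = 1.3 × 2 = 2.6 (2 kilometres).
P(N ≤ 3) = Σ_{j=0}^{3} e^(−μ) μ^j/j! ≈ 0.7360.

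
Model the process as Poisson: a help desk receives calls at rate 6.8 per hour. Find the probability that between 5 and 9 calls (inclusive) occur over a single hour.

With mean μ = 6.8 per hour,
P(5 ≤ N ≤ 9) = Σ_{j=5}^{9} e^(−6.8) · 6.8^j/j! ≈ 0.6582.

0.6582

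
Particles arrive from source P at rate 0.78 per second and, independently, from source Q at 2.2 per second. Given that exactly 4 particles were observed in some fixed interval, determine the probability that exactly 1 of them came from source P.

Given the total, each event is independently from source P with probability p = λ_P/(λ_P+λ_Q) = 0.78/2.98 ≈ 0.2617.
So K ~ Binomial(4, 0.78/2.98): P(K = 1) = C(4,1) · (0.78/2.98)^1 · (2.2/2.98)^3 ≈ 0.4213.

0.4213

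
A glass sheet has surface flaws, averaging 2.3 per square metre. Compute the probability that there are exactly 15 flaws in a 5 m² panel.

Over the interval, μ = 2.3 × 5 = 11.5 (a 5 m² panel = 5 square metres).
P(N = 15) = e^(−μ) μ^15/15! = e^(−11.5) · 11.5^15/1307674368000 ≈ 0.0630.

0.0630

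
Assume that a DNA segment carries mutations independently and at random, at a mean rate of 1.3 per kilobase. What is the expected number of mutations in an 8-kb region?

10.4

E[N] = λt = 1.3 × 8 = 10.4 (an 8-kb region = 8 kilobases).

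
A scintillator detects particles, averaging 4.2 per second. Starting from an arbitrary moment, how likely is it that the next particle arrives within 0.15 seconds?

Inter-arrival times are exponential with rate λ = 4.2 per second.
P(T ≤ 0.15) = 1 − e^(−λt) = 1 − e^(−4.2 × 0.15) = 1 − e^(−0.63) ≈ 0.4674.

0.4674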